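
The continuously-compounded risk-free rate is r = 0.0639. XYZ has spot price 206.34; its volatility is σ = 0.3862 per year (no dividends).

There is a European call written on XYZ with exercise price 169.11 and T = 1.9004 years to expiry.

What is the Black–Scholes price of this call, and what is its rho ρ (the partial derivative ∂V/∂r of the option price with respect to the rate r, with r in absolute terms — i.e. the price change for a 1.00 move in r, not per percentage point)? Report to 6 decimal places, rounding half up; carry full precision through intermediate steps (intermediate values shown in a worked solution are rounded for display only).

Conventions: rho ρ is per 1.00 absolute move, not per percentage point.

σ√T = 0.3862·√1.9004 = 0.532396
d₁ = (ln(S/K) + (r+σ²/2)T) / (σ√T) = (ln(206.34/169.11) + (0.0639+0.3862²/2)·1.9004) / 0.532396 = (0.198976 + 0.263158) / 0.532396 = 0.868027
d₂ = d₁ − σ√T = 0.868027 − 0.532396 = 0.335631
e^{−rT} = 0.885648
N(d₁) = 0.807310,  N(d₂) = 0.631426
Call price V = S·N(d₁) − K·e^{−rT}·N(d₂) = 166.580404 − 94.569832 = 72.010571
ρ = K·T·e^{−rT}·N(d₂) = 179.720509

price = 72.010571
ρ = 179.720509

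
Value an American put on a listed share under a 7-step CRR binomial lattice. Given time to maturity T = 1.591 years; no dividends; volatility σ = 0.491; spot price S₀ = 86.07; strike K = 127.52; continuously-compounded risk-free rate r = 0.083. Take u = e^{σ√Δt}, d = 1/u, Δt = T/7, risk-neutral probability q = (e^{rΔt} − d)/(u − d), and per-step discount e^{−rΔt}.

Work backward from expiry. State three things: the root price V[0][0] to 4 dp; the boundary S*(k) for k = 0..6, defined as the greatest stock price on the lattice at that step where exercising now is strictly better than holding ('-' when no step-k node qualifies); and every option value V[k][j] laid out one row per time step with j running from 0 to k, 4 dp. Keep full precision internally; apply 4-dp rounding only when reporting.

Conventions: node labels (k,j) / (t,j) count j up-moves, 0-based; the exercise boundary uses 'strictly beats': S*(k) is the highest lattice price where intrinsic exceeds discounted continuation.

Δt=0.22729  u=1.26375  d=0.79130  q=0.48205  discount=0.98131
step 7 (expiry): payoffs max(K−S,0) = 110.8003 100.8176 84.8748 59.4131 18.7492 0.0000 0.0000 0.0000
step 6: (k=6,j=0): S=21.1295, K−S=106.3905, hold=104.0074 ⇒ V=106.3905 exercise | (k=6,j=1): S=33.7451, K−S=93.7749, hold=91.3919 ⇒ V=93.7749 exercise | (k=6,j=2): S=53.8928, K−S=73.6272, hold=71.2441 ⇒ V=73.6272 exercise | (k=6,j=3): S=86.0700, K−S=41.4500, hold=39.0669 ⇒ V=41.4500 exercise | (k=6,j=4): S=137.4588, K−S=0.0000, hold=9.5296 ⇒ V=9.5296 continue | (k=6,j=5): S=219.5298, K−S=0.0000, hold=0.0000 ⇒ V=0.0000 continue | (k=6,j=6): S=350.6019, K−S=0.0000, hold=0.0000 ⇒ V=0.0000 continue  boundary S*=86.0700
step 5: (k=5,j=0): S=26.7024, K−S=100.8176, hold=98.4346 ⇒ V=100.8176 exercise | (k=5,j=1): S=42.6452, K−S=84.8748, hold=82.4917 ⇒ V=84.8748 exercise | (k=5,j=2): S=68.1069, K−S=59.4131, hold=57.0300 ⇒ V=59.4131 exercise | (k=5,j=3): S=108.7708, K−S=18.7492, hold=25.5756 ⇒ V=25.5756 continue | (k=5,j=4): S=173.7133, K−S=0.0000, hold=4.8436 ⇒ V=4.8436 continue | (k=5,j=5): S=277.4303, K−S=0.0000, hold=0.0000 ⇒ V=0.0000 continue  boundary S*=68.1069
step 4: (k=4,j=0): S=33.7451, K−S=93.7749, hold=91.3919 ⇒ V=93.7749 exercise | (k=4,j=1): S=53.8928, K−S=73.6272, hold=71.2441 ⇒ V=73.6272 exercise | (k=4,j=2): S=86.0700, K−S=41.4500, hold=42.2961 ⇒ V=42.2961 continue | (k=4,j=3): S=137.4588, K−S=0.0000, hold=15.2905 ⇒ V=15.2905 continue | (k=4,j=4): S=219.5298, K−S=0.0000, hold=2.4618 ⇒ V=2.4618 continue  boundary S*=53.8928
step 3: (k=3,j=0): S=42.6452, K−S=84.8748, hold=82.4917 ⇒ V=84.8748 exercise | (k=3,j=1): S=68.1069, K−S=59.4131, hold=57.4302 ⇒ V=59.4131 exercise | (k=3,j=2): S=108.7708, K−S=18.7492, hold=28.7308 ⇒ V=28.7308 continue | (k=3,j=3): S=173.7133, K−S=0.0000, hold=8.9362 ⇒ V=8.9362 continue  boundary S*=68.1069
step 2: (k=2,j=0): S=53.8928, K−S=73.6272, hold=71.2441 ⇒ V=73.6272 exercise | (k=2,j=1): S=86.0700, K−S=41.4500, hold=43.7887 ⇒ V=43.7887 continue | (k=2,j=2): S=137.4588, K−S=0.0000, hold=18.8301 ⇒ V=18.8301 continue  boundary S*=53.8928
step 1: (k=1,j=0): S=68.1069, K−S=59.4131, hold=58.1363 ⇒ V=59.4131 exercise | (k=1,j=1): S=108.7708, K−S=18.7492, hold=31.1638 ⇒ V=31.1638 continue  boundary S*=68.1069
step 0: (k=0,j=0): S=86.0700, K−S=41.4500, hold=44.9396 ⇒ V=44.9396 continue  boundary S*=-

price = 44.9396
boundary = - 68.1069 53.8928 68.1069 53.8928 68.1069 86.0700
tree:
44.9396
59.4131 31.1638
73.6272 43.7887 18.8301
84.8748 59.4131 28.7308 8.9362
93.7749 73.6272 42.2961 15.2905 2.4618
100.8176 84.8748 59.4131 25.5756 4.8436 0.0000
106.3905 93.7749 73.6272 41.4500 9.5296 0.0000 0.0000
110.8003 100.8176 84.8748 59.4131 18.7492 0.0000 0.0000 0.0000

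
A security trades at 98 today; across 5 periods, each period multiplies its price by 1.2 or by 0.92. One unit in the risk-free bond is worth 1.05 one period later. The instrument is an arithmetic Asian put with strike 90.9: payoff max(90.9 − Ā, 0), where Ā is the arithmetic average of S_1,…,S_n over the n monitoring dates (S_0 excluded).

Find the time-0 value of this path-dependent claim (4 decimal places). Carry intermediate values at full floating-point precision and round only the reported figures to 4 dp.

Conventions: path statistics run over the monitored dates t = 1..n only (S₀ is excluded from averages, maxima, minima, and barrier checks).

No-arbitrage gives p* = (R−d)/(u−d) = 0.4643: enumerate every path, weight its payoff by its p*-probability, and discount by R^5.
Enumerate all 2^5 = 32 price paths (U = up ×1.2, D = down ×0.92); each path with k up-moves has probability p*^k·(1−p*)^(5−k).
DDDDD: Ā=76.8430, payoff=14.0570, prob=0.044123
UDDDD: Ā=100.2300, payoff=0.0000, prob=0.038240
DUDDD: Ā=94.7420, payoff=0.0000, prob=0.038240
UUDDD: Ā=123.5766, payoff=0.0000, prob=0.033141
DDUDD: Ā=89.6931, payoff=1.2069, prob=0.038240
UDUDD: Ā=116.9910, payoff=0.0000, prob=0.033141
DUUDD: Ā=111.5030, payoff=0.0000, prob=0.033141
UUUDD: Ā=145.4386, payoff=0.0000, prob=0.028723
DDDUD: Ā=85.0480, payoff=5.8520, prob=0.038240
UDDUD: Ā=110.9322, payoff=0.0000, prob=0.033141
DUDUD: Ā=105.4442, payoff=0.0000, prob=0.033141
UUDUD: Ā=137.5359, payoff=0.0000, prob=0.028723
DDUUD: Ā=100.3953, payoff=0.0000, prob=0.033141
UDUUD: Ā=130.9503, payoff=0.0000, prob=0.028723
DUUUD: Ā=125.4623, payoff=0.0000, prob=0.028723
UUUUD: Ā=163.6465, payoff=0.0000, prob=0.024893
DDDDU: Ā=80.7746, payoff=10.1254, prob=0.038240
UDDDU: Ā=105.3582, payoff=0.0000, prob=0.033141
DUDDU: Ā=99.8702, payoff=0.0000, prob=0.033141
UUDDU: Ā=130.2654, payoff=0.0000, prob=0.028723
DDUDU: Ā=94.8212, payoff=0.0000, prob=0.033141
UDUDU: Ā=123.6798, payoff=0.0000, prob=0.028723
DUUDU: Ā=118.1918, payoff=0.0000, prob=0.028723
UUUDU: Ā=154.1633, payoff=0.0000, prob=0.024893
DDDUU: Ā=90.1762, payoff=0.7238, prob=0.033141
UDDUU: Ā=117.6211, payoff=0.0000, prob=0.028723
DUDUU: Ā=112.1331, payoff=0.0000, prob=0.028723
UUDUU: Ā=146.2605, payoff=0.0000, prob=0.024893
DDUUU: Ā=107.0841, payoff=0.0000, prob=0.028723
UDUUU: Ā=139.6749, payoff=0.0000, prob=0.024893
DUUUU: Ā=134.1869, payoff=0.0000, prob=0.024893
UUUUU: Ā=175.0264, payoff=0.0000, prob=0.021574
Price = Σ prob·payoff / R^5 = 1.301355 / 1.276282 = 1.0196

price = 1.0196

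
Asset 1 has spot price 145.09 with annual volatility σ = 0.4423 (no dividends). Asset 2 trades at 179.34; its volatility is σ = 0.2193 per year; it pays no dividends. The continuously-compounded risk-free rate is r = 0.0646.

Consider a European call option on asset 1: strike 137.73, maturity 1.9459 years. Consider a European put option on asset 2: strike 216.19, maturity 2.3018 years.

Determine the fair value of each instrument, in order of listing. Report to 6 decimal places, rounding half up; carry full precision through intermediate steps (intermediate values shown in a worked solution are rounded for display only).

price(asset 1 call K=137.73) = 45.391636
price(asset 2 put K=216.19) = 27.803226

[asset 1 call K=137.73]
σ√T = 0.4423·√1.9459 = 0.616989
d₁ = (ln(S/K) + (r+σ²/2)T) / (σ√T) = (ln(145.09/137.73) + (0.0646+0.4423²/2)·1.9459) / 0.616989 = (0.052059 + 0.316043) / 0.616989 = 0.596610
d₂ = d₁ − σ√T = 0.596610 − 0.616989 = -0.020379
e^{−rT} = 0.881875
N(d₁) = 0.724616,  N(d₂) = 0.491871
price = S·N(d₁) − K·e^{−rT}·N(d₂) = 105.134553 − 59.742917 = 45.391636
[asset 2 put K=216.19]
σ√T = 0.2193·√2.3018 = 0.332715
d₁ = (ln(S/K) + (r+σ²/2)T) / (σ√T) = (ln(179.34/216.19) + (0.0646+0.2193²/2)·2.3018) / 0.332715 = (-0.186874 + 0.204046) / 0.332715 = 0.051611
d₂ = d₁ − σ√T = 0.051611 − 0.332715 = -0.281104
e^{−rT} = 0.861831
N(−d₁) = 0.479419,  N(−d₂) = 0.610685
price = K·e^{−rT}·N(−d₂) − S·N(−d₁) = 113.782296 − 85.979069 = 27.803226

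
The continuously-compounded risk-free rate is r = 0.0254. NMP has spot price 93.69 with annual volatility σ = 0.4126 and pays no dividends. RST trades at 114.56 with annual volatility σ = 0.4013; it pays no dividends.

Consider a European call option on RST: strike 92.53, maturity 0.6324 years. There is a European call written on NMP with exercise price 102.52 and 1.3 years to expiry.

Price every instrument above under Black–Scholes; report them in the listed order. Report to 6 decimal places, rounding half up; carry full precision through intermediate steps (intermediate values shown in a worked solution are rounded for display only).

price(RST call K=92.53) = 27.976610
price(NMP call K=102.52) = 15.313254

[RST call K=92.53]
σ√T = 0.4013·√0.6324 = 0.319128
d₁ = (ln(S/K) + (r+σ²/2)T) / (σ√T) = (ln(114.56/92.53) + (0.0254+0.4013²/2)·0.6324) / 0.319128 = (0.213566 + 0.066984) / 0.319128 = 0.879114
d₂ = d₁ − σ√T = 0.879114 − 0.319128 = 0.559986
e^{−rT} = 0.984065
N(d₁) = 0.810330,  N(d₂) = 0.712256
price = S·N(d₁) − K·e^{−rT}·N(d₂) = 92.831447 − 64.854837 = 27.976610
[NMP call K=102.52]
σ√T = 0.4126·√1.3 = 0.470436
d₁ = (ln(S/K) + (r+σ²/2)T) / (σ√T) = (ln(93.69/102.52) + (0.0254+0.4126²/2)·1.3) / 0.470436 = (-0.090066 + 0.143675) / 0.470436 = 0.113955
d₂ = d₁ − σ√T = 0.113955 − 0.470436 = -0.356481
e^{−rT} = 0.967519
N(d₁) = 0.545363,  N(d₂) = 0.360740
price = S·N(d₁) − K·e^{−rT}·N(d₂) = 51.095098 − 35.781844 = 15.313254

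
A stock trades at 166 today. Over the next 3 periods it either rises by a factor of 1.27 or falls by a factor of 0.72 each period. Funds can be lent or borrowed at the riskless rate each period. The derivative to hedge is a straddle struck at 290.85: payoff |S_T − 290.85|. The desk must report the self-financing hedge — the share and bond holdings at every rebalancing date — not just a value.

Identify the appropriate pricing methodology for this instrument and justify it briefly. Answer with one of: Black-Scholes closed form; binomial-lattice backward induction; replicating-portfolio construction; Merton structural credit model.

framework: replicating-portfolio construction

Key observation: since the answer must list Δ and B at each node of the 1.27/0.72 lattice on 166, the replicating-portfolio method — solving the two-state system at every node — is the one that applies.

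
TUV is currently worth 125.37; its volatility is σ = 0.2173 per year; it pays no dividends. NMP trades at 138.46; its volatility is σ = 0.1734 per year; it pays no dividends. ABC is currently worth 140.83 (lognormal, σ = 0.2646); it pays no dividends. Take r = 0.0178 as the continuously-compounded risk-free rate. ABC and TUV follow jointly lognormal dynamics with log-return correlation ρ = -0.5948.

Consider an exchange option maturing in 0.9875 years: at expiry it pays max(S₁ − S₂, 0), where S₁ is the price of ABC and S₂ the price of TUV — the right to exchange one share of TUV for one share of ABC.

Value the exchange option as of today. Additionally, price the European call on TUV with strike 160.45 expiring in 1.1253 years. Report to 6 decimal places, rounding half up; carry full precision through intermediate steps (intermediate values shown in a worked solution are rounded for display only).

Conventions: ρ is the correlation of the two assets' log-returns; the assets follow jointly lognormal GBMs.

σ_eff = √(σ₁² + σ₂² − 2ρσ₁σ₂) = √(0.2646² + 0.2173² − 2·-0.5948·0.2646·0.2173) = 0.430850
d₁ = (ln(S₁/S₂) + (q₂ − q₁ + σ_eff²/2)T) / (σ_eff√T) = (ln(140.83/125.37) + (0.0 − 0.0 + 0.092816)·0.9875) / 0.428149 = 0.485672
d₂ = d₁ − σ_eff√T = 0.485672 − 0.428149 = 0.057523
N(d₁) = 0.686400,  N(d₂) = 0.522936
V = S₁·e^{−q₁T}·N(d₁) − S₂·e^{−q₂T}·N(d₂) = 96.665725 − 65.560467 = 31.105258
[vanilla: TUV call K=160.45]
σ√T = 0.2173·√1.1253 = 0.230512
d₁ = (ln(S/K) + (r+σ²/2)T) / (σ√T) = (ln(125.37/160.45) + (0.0178+0.2173²/2)·1.1253) / 0.230512 = (-0.246713 + 0.046598) / 0.230512 = -0.868131
d₂ = d₁ − σ√T = -0.868131 − 0.230512 = -1.098643
e^{−rT} = 0.980169
N(d₁) = 0.192661,  N(d₂) = 0.135962
price = S·N(d₁) − K·e^{−rT}·N(d₂) = 24.153955 − 21.382472 = 2.771483

exchange price = 31.105258
price(TUV call K=160.45) = 2.771483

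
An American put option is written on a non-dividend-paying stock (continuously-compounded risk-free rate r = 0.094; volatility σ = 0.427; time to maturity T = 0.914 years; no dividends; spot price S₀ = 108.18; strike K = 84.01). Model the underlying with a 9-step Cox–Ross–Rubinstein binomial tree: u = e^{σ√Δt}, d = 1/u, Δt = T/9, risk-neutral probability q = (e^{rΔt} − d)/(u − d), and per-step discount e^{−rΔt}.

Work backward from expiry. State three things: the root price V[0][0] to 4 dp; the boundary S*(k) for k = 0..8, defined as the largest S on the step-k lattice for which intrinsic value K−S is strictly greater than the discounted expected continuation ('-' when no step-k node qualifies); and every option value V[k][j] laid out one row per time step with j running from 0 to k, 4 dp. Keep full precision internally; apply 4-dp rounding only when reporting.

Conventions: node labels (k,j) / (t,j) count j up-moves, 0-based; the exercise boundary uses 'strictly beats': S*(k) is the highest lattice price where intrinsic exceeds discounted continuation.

price = 4.6308
boundary = - - - - - 54.7852 62.7711 54.7852 62.7711
tree:
4.6308
7.1026 2.2592
10.6219 3.7357 0.8329
15.4247 6.0447 1.5090 0.1759
21.6487 9.5250 2.6964 0.3560 0.0000
29.2248 14.5223 4.7334 0.7205 0.0000 0.0000
36.1948 21.2389 8.1150 1.4582 0.0000 0.0000 0.0000
42.2780 29.2248 13.4590 2.9512 0.0000 0.0000 0.0000 0.0000
47.5873 36.1948 21.2389 5.9730 0.0000 0.0000 0.0000 0.0000 0.0000
52.2211 42.2780 29.2248 12.0889 0.0000 0.0000 0.0000 0.0000 0.0000 0.0000

params: Δt=0.10156 u=1.14577 d=0.87278 q=0.50117 e^(-rΔt)=0.99050
t_9 payoffs: 52.2211 42.2780 29.2248 12.0889 0.0000 0.0000 0.0000 0.0000 0.0000 0.0000
t_8: node(8,0) S=36.4227 payoff=47.5873 vs cont=46.7891 → 47.5873 [stop]  node(8,1) S=47.8152 payoff=36.1948 vs cont=35.3966 → 36.1948 [stop]  node(8,2) S=62.7711 payoff=21.2389 vs cont=20.4407 → 21.2389 [stop]  node(8,3) S=82.4050 payoff=1.6050 vs cont=5.9730 → 5.9730 [wait]  node(8,4) S=108.1800 payoff=0.0000 vs cont=0.0000 → 0.0000 [wait]  node(8,5) S=142.0171 payoff=0.0000 vs cont=0.0000 → 0.0000 [wait]  node(8,6) S=186.4379 payoff=0.0000 vs cont=0.0000 → 0.0000 [wait]  node(8,7) S=244.7529 payoff=0.0000 vs cont=0.0000 → 0.0000 [wait]  node(8,8) S=321.3079 payoff=0.0000 vs cont=0.0000 → 0.0000 [wait]  ⇒ S*(8)=62.7711
t_7: node(7,0) S=41.7320 payoff=42.2780 vs cont=41.4798 → 42.2780 [stop]  node(7,1) S=54.7852 payoff=29.2248 vs cont=28.4267 → 29.2248 [stop]  node(7,2) S=71.9211 payoff=12.0889 vs cont=13.4590 → 13.4590 [wait]  node(7,3) S=94.4170 payoff=0.0000 vs cont=2.9512 → 2.9512 [wait]  node(7,4) S=123.9492 payoff=0.0000 vs cont=0.0000 → 0.0000 [wait]  node(7,5) S=162.7187 payoff=0.0000 vs cont=0.0000 → 0.0000 [wait]  node(7,6) S=213.6146 payoff=0.0000 vs cont=0.0000 → 0.0000 [wait]  node(7,7) S=280.4301 payoff=0.0000 vs cont=0.0000 → 0.0000 [wait]  ⇒ S*(7)=54.7852
t_6: node(6,0) S=47.8152 payoff=36.1948 vs cont=35.3966 → 36.1948 [stop]  node(6,1) S=62.7711 payoff=21.2389 vs cont=21.1209 → 21.2389 [stop]  node(6,2) S=82.4050 payoff=1.6050 vs cont=8.1150 → 8.1150 [wait]  node(6,3) S=108.1800 payoff=0.0000 vs cont=1.4582 → 1.4582 [wait]  node(6,4) S=142.0171 payoff=0.0000 vs cont=0.0000 → 0.0000 [wait]  node(6,5) S=186.4379 payoff=0.0000 vs cont=0.0000 → 0.0000 [wait]  node(6,6) S=244.7529 payoff=0.0000 vs cont=0.0000 → 0.0000 [wait]  ⇒ S*(6)=62.7711
t_5: node(5,0) S=54.7852 payoff=29.2248 vs cont=28.4267 → 29.2248 [stop]  node(5,1) S=71.9211 payoff=12.0889 vs cont=14.5223 → 14.5223 [wait]  node(5,2) S=94.4170 payoff=0.0000 vs cont=4.7334 → 4.7334 [wait]  node(5,3) S=123.9492 payoff=0.0000 vs cont=0.7205 → 0.7205 [wait]  node(5,4) S=162.7187 payoff=0.0000 vs cont=0.0000 → 0.0000 [wait]  node(5,5) S=213.6146 payoff=0.0000 vs cont=0.0000 → 0.0000 [wait]  ⇒ S*(5)=54.7852
t_4: node(4,0) S=62.7711 payoff=21.2389 vs cont=21.6487 → 21.6487 [wait]  node(4,1) S=82.4050 payoff=1.6050 vs cont=9.5250 → 9.5250 [wait]  node(4,2) S=108.1800 payoff=0.0000 vs cont=2.6964 → 2.6964 [wait]  node(4,3) S=142.0171 payoff=0.0000 vs cont=0.3560 → 0.3560 [wait]  node(4,4) S=186.4379 payoff=0.0000 vs cont=0.0000 → 0.0000 [wait]  ⇒ S*(4)=-
t_3: node(3,0) S=71.9211 payoff=12.0889 vs cont=15.4247 → 15.4247 [wait]  node(3,1) S=94.4170 payoff=0.0000 vs cont=6.0447 → 6.0447 [wait]  node(3,2) S=123.9492 payoff=0.0000 vs cont=1.5090 → 1.5090 [wait]  node(3,3) S=162.7187 payoff=0.0000 vs cont=0.1759 → 0.1759 [wait]  ⇒ S*(3)=-
t_2: node(2,0) S=82.4050 payoff=1.6050 vs cont=10.6219 → 10.6219 [wait]  node(2,1) S=108.1800 payoff=0.0000 vs cont=3.7357 → 3.7357 [wait]  node(2,2) S=142.0171 payoff=0.0000 vs cont=0.8329 → 0.8329 [wait]  ⇒ S*(2)=-
t_1: node(1,0) S=94.4170 payoff=0.0000 vs cont=7.1026 → 7.1026 [wait]  node(1,1) S=123.9492 payoff=0.0000 vs cont=2.2592 → 2.2592 [wait]  ⇒ S*(1)=-
t_0: node(0,0) S=108.1800 payoff=0.0000 vs cont=4.6308 → 4.6308 [wait]  ⇒ S*(0)=-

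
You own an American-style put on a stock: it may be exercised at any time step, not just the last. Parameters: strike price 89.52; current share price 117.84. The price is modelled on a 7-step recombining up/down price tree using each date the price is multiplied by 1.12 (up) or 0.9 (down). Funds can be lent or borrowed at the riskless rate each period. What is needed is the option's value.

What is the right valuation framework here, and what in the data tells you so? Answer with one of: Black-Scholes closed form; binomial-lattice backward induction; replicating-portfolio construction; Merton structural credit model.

Key observation: the exercise right at every one of the 7 steps is what matters: each node needs max(89.52 − S, continuation), which only the stepwise tree valuation starting from spot 117.84 delivers.

framework: binomial-lattice backward induction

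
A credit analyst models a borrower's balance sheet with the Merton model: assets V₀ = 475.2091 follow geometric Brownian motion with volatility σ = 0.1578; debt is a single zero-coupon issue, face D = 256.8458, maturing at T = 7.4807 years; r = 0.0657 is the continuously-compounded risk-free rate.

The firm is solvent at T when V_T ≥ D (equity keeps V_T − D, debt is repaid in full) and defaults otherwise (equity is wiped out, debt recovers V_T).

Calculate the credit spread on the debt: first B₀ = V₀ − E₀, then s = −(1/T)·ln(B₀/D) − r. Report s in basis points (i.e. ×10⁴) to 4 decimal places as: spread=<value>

With assets at 475.2091 and a single debt payment of 256.8458 at 7.4807 years:
d₁ = [ln(V₀/D) + (r + σ²/2)T] / (σ√T)
   = [ln(475.2091/256.8458) + (0.0657 + 0.5·0.1578²)·7.4807] / (0.1578·√7.4807)
   = [0.615279 + 0.584620] / 0.431597 = 2.780139
d₂ = d₁ − σ√T = 2.780139 − 0.431597 = 2.348542
N(d₁) = 0.997283,  N(d₂) = 0.990576,  e^(−rT) = 0.611719
E₀ = V₀·N(d₁) − D·e^(−rT)·N(d₂)
   = 475.2091·0.997283 − 256.8458·0.611719·0.990576 = 318.281165
B₀ = V₀ − E₀ = 475.2091 − 318.281165 = 156.927935
spread = −(1/T)·ln(B₀/D) − r = −(1/7.4807)·ln(156.927935/256.8458) − 0.0657 = 0.00016138
in basis points: 0.00016138 × 10⁴ = 1.6138 bp

spread=1.6138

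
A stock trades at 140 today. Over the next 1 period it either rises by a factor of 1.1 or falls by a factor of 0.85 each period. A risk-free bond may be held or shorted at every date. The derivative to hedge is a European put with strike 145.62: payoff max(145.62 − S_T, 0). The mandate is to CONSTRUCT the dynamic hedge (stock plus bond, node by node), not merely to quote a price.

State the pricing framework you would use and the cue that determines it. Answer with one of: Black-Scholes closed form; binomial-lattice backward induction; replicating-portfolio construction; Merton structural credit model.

Key observation: what is demanded is not a single number but the (Δ, B) position at each node of the 1.1/0.85 tree starting at 140; constructing those positions is the replicating-portfolio method.

framework: replicating-portfolio construction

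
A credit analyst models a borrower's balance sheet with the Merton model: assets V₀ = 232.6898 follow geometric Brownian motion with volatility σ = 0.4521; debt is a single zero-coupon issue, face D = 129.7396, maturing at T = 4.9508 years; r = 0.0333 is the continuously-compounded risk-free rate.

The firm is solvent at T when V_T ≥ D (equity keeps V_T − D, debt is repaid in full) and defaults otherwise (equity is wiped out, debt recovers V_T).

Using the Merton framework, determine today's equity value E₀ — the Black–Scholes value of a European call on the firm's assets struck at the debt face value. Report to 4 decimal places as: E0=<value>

Apply the equity-as-call identities (strike 129.7396, horizon 4.9508 years):
d₁ = [ln(V₀/D) + (r + σ²/2)T] / (σ√T)
   = [ln(232.6898/129.7396) + (0.0333 + 0.5·0.4521²)·4.9508] / (0.4521·√4.9508)
   = [0.584177 + 0.670820] / 1.005940 = 1.247585
d₂ = d₁ − σ√T = 1.247585 − 1.005940 = 0.241645
N(d₁) = 0.893909,  N(d₂) = 0.595472,  e^(−rT) = 0.848011
E₀ = V₀·N(d₁) − D·e^(−rT)·N(d₂)
   = 232.6898·0.893909 − 129.7396·0.848011·0.595472 = 142.489159

E0=142.4892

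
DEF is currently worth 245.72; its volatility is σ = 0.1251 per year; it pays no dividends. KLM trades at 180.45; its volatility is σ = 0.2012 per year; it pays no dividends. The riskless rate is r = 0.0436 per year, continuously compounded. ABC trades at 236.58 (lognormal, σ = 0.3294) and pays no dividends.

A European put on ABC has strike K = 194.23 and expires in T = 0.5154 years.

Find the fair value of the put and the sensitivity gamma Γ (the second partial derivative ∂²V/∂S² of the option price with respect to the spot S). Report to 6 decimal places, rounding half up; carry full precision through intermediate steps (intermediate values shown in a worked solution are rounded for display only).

price = 4.750695
Γ = 0.004120

σ√T = 0.3294·√0.5154 = 0.236481
d₁ = (ln(S/K) + (r+σ²/2)T) / (σ√T) = (ln(236.58/194.23) + (0.0436+0.3294²/2)·0.5154) / 0.236481 = (0.197243 + 0.050433) / 0.236481 = 1.047343
d₂ = d₁ − σ√T = 1.047343 − 0.236481 = 0.810862
e^{−rT} = 0.977779
N(−d₁) = 0.147471,  N(−d₂) = 0.208722
Put price V = K·e^{−rT}·N(−d₂) − S·N(−d₁) = 39.639327 − 34.888632 = 4.750695
φ(d₁) = (1/√(2π))·e^{−d₁²/2} = 0.230524
Γ = φ(d₁) / (S·σ·√T) = 0.004120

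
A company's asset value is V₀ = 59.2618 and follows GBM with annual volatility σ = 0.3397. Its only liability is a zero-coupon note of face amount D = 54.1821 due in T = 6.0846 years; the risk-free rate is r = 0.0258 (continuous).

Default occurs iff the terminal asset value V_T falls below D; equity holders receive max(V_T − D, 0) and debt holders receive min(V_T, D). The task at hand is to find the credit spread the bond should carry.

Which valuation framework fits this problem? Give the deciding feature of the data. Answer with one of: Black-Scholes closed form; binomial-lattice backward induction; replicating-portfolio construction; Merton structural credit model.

Key observation: assets follow a GBM and default happens iff V_T < 54.1821; valuing claims on that split (equity as a call, risky debt as the residual) is the structural model's definition.

framework: Merton structural credit model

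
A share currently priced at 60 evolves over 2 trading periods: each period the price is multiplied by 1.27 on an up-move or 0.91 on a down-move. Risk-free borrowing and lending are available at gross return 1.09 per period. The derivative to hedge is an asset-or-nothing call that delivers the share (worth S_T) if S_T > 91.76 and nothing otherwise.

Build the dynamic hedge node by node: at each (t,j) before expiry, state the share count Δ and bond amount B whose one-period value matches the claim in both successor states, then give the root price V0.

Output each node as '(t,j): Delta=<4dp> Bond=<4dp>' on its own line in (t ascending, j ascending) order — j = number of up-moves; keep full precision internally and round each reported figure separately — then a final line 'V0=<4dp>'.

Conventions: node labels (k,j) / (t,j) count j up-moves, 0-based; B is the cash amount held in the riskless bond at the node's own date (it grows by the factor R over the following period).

(0,0): Delta=2.0552 Bond=-102.9472
(1,0): Delta=0.0000 Bond=0.0000
(1,1): Delta=3.5278 Bond=-224.4249
V0=20.3632

Arbitrage-free pricing uses the up-move probability p* = (R−d)/(u−d) = 0.5000, discounting each step at R = 1.09.
Terminal payoffs: V(2,0)=0.0000, V(2,1)=0.0000, V(2,2)=96.7740
(1,0): S=54.6000. Δ = (V_up−V_dn)/(S_up−S_dn) = (0.0000−0.0000)/(69.3420−49.6860) = 0.0000. V = [p*·0.0000 + (1−p*)·0.0000]/1.09 = 0.0000. B = V − Δ·S = 0.0000.
(1,1): S=76.2000. Δ = (V_up−V_dn)/(S_up−S_dn) = (96.7740−0.0000)/(96.7740−69.3420) = 3.5278. V = [p*·96.7740 + (1−p*)·0.0000]/1.09 = 44.3917. B = V − Δ·S = -224.4249.
(0,0): S=60.0000. Δ = (V_up−V_dn)/(S_up−S_dn) = (44.3917−0.0000)/(76.2000−54.6000) = 2.0552. V = [p*·44.3917 + (1−p*)·0.0000]/1.09 = 20.3632. B = V − Δ·S = -102.9472.
Sanity check at the root: Δ(0,0)·S0 + B(0,0) reproduces V0 = 20.3632.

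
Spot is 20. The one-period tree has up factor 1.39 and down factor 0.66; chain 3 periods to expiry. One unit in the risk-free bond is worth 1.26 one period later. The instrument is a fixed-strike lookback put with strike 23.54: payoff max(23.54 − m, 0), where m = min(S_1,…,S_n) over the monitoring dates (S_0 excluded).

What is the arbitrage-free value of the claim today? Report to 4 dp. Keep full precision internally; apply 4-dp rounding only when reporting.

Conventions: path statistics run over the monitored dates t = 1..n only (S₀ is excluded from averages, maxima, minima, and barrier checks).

price = 1.4754

Set p* = 0.8219 (from d < R < u); the path-dependent value is the discounted p*-expectation over all price paths.
Enumerate all 2^3 = 8 price paths (U = up ×1.39, D = down ×0.66); each path with k up-moves has probability p*^k·(1−p*)^(3−k).
DDD: m=5.7499, payoff=17.7901, prob=0.005648
UDD: m=12.1097, payoff=11.4303, prob=0.026066
DUD: m=12.1097, payoff=11.4303, prob=0.026066
UUD: m=25.5037, payoff=0.0000, prob=0.120303
DDU: m=8.7120, payoff=14.8280, prob=0.026066
UDU: m=18.3480, payoff=5.1920, prob=0.120303
DUU: m=13.2000, payoff=10.3400, prob=0.120303
UUU: m=27.8000, payoff=0.0000, prob=0.555246
Price = Σ prob·payoff / R^3 = 2.951401 / 2.000376 = 1.4754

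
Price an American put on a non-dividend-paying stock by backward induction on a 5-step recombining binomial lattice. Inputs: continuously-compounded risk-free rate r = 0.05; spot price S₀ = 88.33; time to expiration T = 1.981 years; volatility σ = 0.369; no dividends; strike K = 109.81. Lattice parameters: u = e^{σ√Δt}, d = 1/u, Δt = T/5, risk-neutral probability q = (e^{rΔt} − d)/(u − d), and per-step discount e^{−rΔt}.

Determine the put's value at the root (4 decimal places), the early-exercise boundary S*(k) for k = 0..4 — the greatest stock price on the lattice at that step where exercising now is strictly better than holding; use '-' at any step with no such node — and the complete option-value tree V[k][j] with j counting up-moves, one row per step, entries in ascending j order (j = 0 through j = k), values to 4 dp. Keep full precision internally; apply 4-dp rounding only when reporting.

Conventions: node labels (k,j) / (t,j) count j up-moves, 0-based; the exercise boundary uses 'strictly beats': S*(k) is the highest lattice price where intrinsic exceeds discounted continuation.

price = 27.3931
boundary = - 70.0224 55.5093 70.0224 88.3300
tree:
27.3931
39.7876 15.3559
54.3007 25.2501 5.4783
65.8058 39.7876 10.8478 0.0000
74.9263 54.3007 21.4800 0.0000 0.0000
82.1564 65.8058 39.7876 0.0000 0.0000 0.0000

params: Δt=0.39620 u=1.26145 d=0.79274 q=0.48488 e^(-rΔt)=0.98038
t_5 payoffs: 82.1564 65.8058 39.7876 0.0000 0.0000 0.0000
t_4: node(4,0) S=34.8837 payoff=74.9263 vs cont=72.7724 → 74.9263 [stop]  node(4,1) S=55.5093 payoff=54.3007 vs cont=52.1468 → 54.3007 [stop]  node(4,2) S=88.3300 payoff=21.4800 vs cont=20.0934 → 21.4800 [stop]  node(4,3) S=140.5565 payoff=0.0000 vs cont=0.0000 → 0.0000 [wait]  node(4,4) S=223.6628 payoff=0.0000 vs cont=0.0000 → 0.0000 [wait]  ⇒ S*(4)=88.3300
t_3: node(3,0) S=44.0042 payoff=65.8058 vs cont=63.6519 → 65.8058 [stop]  node(3,1) S=70.0224 payoff=39.7876 vs cont=37.6337 → 39.7876 [stop]  node(3,2) S=111.4242 payoff=0.0000 vs cont=10.8478 → 10.8478 [wait]  node(3,3) S=177.3056 payoff=0.0000 vs cont=0.0000 → 0.0000 [wait]  ⇒ S*(3)=70.0224
t_2: node(2,0) S=55.5093 payoff=54.3007 vs cont=52.1468 → 54.3007 [stop]  node(2,1) S=88.3300 payoff=21.4800 vs cont=25.2501 → 25.2501 [wait]  node(2,2) S=140.5565 payoff=0.0000 vs cont=5.4783 → 5.4783 [wait]  ⇒ S*(2)=55.5093
t_1: node(1,0) S=70.0224 payoff=39.7876 vs cont=39.4259 → 39.7876 [stop]  node(1,1) S=111.4242 payoff=0.0000 vs cont=15.3559 → 15.3559 [wait]  ⇒ S*(1)=70.0224
t_0: node(0,0) S=88.3300 payoff=21.4800 vs cont=27.3931 → 27.3931 [wait]  ⇒ S*(0)=-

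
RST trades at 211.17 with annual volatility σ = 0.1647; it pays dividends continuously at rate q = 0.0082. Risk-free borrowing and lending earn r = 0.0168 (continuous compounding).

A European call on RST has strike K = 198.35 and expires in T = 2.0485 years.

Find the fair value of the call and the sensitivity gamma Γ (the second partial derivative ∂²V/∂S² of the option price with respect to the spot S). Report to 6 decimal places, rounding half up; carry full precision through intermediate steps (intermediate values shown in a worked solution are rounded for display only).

σ√T = 0.1647·√2.0485 = 0.235728
d₁ = (ln(S/K) + (r−q+σ²/2)T) / (σ√T) = (ln(211.17/198.35) + (0.0168−0.0082+0.1647²/2)·2.0485) / 0.235728 = (0.062630 + 0.045401) / 0.235728 = 0.458288
d₂ = d₁ − σ√T = 0.458288 − 0.235728 = 0.222559
e^{−rT} = 0.966171
e^{−qT} = 0.983343
N(d₁) = 0.676627,  N(d₂) = 0.588061
Call price V = S·e^{−qT}·N(d₁) − K·e^{−rT}·N(d₂) = 140.503284 − 112.695944 = 27.807339
φ(d₁) = (1/√(2π))·e^{−d₁²/2} = 0.359173
Γ = e^{−qT}·φ(d₁) / (S·σ·√T) = 0.007095

price = 27.807339
Γ = 0.007095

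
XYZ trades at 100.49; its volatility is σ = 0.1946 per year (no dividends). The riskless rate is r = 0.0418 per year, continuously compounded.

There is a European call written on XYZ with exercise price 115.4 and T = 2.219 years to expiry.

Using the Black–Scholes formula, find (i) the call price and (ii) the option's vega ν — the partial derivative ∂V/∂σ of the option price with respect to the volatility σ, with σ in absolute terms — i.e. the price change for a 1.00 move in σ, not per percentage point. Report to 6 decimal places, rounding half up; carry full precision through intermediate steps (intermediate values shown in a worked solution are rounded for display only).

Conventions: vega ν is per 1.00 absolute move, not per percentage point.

price = 9.652262
ν = 59.714323

σ√T = 0.1946·√2.219 = 0.289882
d₁ = (ln(S/K) + (r+σ²/2)T) / (σ√T) = (ln(100.49/115.4) + (0.0418+0.1946²/2)·2.219) / 0.289882 = (-0.138346 + 0.134770) / 0.289882 = -0.012336
d₂ = d₁ − σ√T = -0.012336 − 0.289882 = -0.302219
e^{−rT} = 0.911417
N(d₁) = 0.495079,  N(d₂) = 0.381243
Call price V = S·N(d₁) − K·e^{−rT}·N(d₂) = 49.750450 − 40.098188 = 9.652262
φ(d₁) = (1/√(2π))·e^{−d₁²/2} = 0.398912
ν = S·φ(d₁)·√T = 59.714323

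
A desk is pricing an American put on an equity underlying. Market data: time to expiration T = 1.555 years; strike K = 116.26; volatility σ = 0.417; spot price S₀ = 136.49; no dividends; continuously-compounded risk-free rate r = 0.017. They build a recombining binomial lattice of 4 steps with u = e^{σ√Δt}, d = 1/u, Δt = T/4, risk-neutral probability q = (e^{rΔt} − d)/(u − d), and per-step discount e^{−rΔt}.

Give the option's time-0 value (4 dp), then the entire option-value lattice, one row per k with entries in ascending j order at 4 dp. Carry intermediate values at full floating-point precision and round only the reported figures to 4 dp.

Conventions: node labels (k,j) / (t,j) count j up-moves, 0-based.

Δt=0.38875  u=1.29693  d=0.77105  q=0.44797  discount=0.99341
step 4 (expiry): payoffs max(K−S,0) = 68.0167 35.1137 0.0000 0.0000 0.0000
k=3: (k=3,j=0): S=62.5681, K−S=53.6919, hold=52.9261 ⇒ V=53.6919 exercise | (k=3,j=1): S=105.2410, K−S=11.0190, hold=19.2560 ⇒ V=19.2560 continue | (k=3,j=2): S=177.0178, K−S=0.0000, hold=0.0000 ⇒ V=0.0000 continue | (k=3,j=3): S=297.7480, K−S=0.0000, hold=0.0000 ⇒ V=0.0000 continue
k=2: (k=2,j=0): S=81.1463, K−S=35.1137, hold=38.0135 ⇒ V=38.0135 continue | (k=2,j=1): S=136.4900, K−S=0.0000, hold=10.5598 ⇒ V=10.5598 continue | (k=2,j=2): S=229.5794, K−S=0.0000, hold=0.0000 ⇒ V=0.0000 continue
k=1: (k=1,j=0): S=105.2410, K−S=11.0190, hold=25.5456 ⇒ V=25.5456 continue | (k=1,j=1): S=177.0178, K−S=0.0000, hold=5.7909 ⇒ V=5.7909 continue
k=0: (k=0,j=0): S=136.4900, K−S=0.0000, hold=16.5861 ⇒ V=16.5861 continue

price = 16.5861
tree:
16.5861
25.5456 5.7909
38.0135 10.5598 0.0000
53.6919 19.2560 0.0000 0.0000
68.0167 35.1137 0.0000 0.0000 0.0000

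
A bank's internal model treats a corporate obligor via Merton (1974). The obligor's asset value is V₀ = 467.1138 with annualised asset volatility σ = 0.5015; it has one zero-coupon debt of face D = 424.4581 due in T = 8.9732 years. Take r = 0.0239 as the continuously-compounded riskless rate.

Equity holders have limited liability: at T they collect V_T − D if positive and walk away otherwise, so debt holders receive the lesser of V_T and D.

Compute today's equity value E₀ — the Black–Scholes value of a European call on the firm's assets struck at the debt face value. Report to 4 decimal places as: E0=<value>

E0=287.7510

Work the structural quantities from V₀ = 467.1138 against face 424.4581:
d₁ = [ln(V₀/D) + (r + σ²/2)T] / (σ√T)
   = [ln(467.1138/424.4581) + (0.0239 + 0.5·0.5015²)·8.9732] / (0.5015·√8.9732)
   = [0.095760 + 1.342849] / 1.502258 = 0.957631
d₂ = d₁ − σ√T = 0.957631 − 1.502258 = -0.544627
N(d₁) = 0.830876,  N(d₂) = 0.293005,  e^(−rT) = 0.806978
E₀ = V₀·N(d₁) − D·e^(−rT)·N(d₂)
   = 467.1138·0.830876 − 424.4581·0.806978·0.293005 = 287.751008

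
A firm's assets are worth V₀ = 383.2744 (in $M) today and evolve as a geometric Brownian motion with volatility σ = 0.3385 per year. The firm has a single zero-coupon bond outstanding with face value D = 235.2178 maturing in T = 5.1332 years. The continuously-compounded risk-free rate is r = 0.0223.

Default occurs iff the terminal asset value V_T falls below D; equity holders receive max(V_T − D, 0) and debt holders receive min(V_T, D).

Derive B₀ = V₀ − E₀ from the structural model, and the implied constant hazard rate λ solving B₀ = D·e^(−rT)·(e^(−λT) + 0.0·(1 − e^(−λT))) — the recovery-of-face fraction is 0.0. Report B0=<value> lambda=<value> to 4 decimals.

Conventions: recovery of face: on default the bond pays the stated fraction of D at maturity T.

B0=184.1057 lambda=0.0254

Equity is a call on the firm's assets struck at D = 235.2178:
d₁ = [ln(V₀/D) + (r + σ²/2)T] / (σ√T)
   = [ln(383.2744/235.2178) + (0.0223 + 0.5·0.3385²)·5.1332] / (0.3385·√5.1332)
   = [0.488239 + 0.408557] / 0.766925 = 1.169341
d₂ = d₁ − σ√T = 1.169341 − 0.766925 = 0.402416
N(d₁) = 0.878867,  N(d₂) = 0.656311,  e^(−rT) = 0.891838
E₀ = V₀·N(d₁) − D·e^(−rT)·N(d₂)
   = 383.2744·0.878867 − 235.2178·0.891838·0.656311 = 199.168675
B₀ = V₀ − E₀ = 383.2744 − 199.168675 = 184.105725
e^(−λT) = (B₀·e^(rT)/D − 0)/(1 − 0) = (184.1057·1.121279/235.2178 − 0)/1 = 0.87762886
λ = −ln(0.87762886)/5.1332 = 0.025429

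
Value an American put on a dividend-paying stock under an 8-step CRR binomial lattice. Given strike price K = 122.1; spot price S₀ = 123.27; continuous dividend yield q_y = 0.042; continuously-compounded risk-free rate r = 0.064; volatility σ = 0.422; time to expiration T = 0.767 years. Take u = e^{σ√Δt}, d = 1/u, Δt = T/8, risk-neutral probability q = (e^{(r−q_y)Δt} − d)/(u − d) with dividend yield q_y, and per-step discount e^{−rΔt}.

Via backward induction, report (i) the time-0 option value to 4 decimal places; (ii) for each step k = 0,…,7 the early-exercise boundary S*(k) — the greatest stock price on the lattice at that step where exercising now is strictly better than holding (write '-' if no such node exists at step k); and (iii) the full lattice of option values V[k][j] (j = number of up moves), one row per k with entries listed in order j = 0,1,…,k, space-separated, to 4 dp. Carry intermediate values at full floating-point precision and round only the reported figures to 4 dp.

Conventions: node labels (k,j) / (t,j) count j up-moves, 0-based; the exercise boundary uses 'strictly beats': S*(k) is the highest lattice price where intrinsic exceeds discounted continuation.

price = 15.7325
boundary = - - - - 73.0913 83.2940 94.9209 83.2940
tree:
15.7325
22.0191 9.0000
29.8634 13.6492 3.9868
39.0543 20.1095 6.6981 1.0469
49.0087 28.5769 11.0275 2.0080 0.0000
57.9616 38.8060 17.6608 3.8516 0.0000 0.0000
65.8179 49.0087 27.1791 7.3876 0.0000 0.0000 0.0000
72.7119 57.9616 38.8060 14.1700 0.0000 0.0000 0.0000 0.0000
78.7614 65.8179 49.0087 27.1791 0.0000 0.0000 0.0000 0.0000 0.0000

Δt=0.09588, u=1.13959, d=0.87751, q=0.47544, disc=e^(-rΔt)=0.99388
k=8 terminal: V=max(K-S,0) → 78.7614 65.8179 49.0087 27.1791 0.0000 0.0000 0.0000 0.0000 0.0000
k=7: j=0 S=49.3881 intr=72.7119 cont=72.1635 V=72.7119[EX]; j=1 S=64.1384 intr=57.9616 cont=57.4724 V=57.9616[EX]; j=2 S=83.2940 intr=38.8060 cont=38.3938 V=38.8060[EX]; j=3 S=108.1707 intr=13.9293 cont=14.1700 V=14.1700[hold]; j=4 S=140.4770 intr=0.0000 cont=0.0000 V=0.0000[hold]; j=5 S=182.4320 intr=0.0000 cont=0.0000 V=0.0000[hold]; j=6 S=236.9172 intr=0.0000 cont=0.0000 V=0.0000[hold]; j=7 S=307.6751 intr=0.0000 cont=0.0000 V=0.0000[hold]  S*(7)=83.2940
k=6: j=0 S=56.2821 intr=65.8179 cont=65.2972 V=65.8179[EX]; j=1 S=73.0913 intr=49.0087 cont=48.5555 V=49.0087[EX]; j=2 S=94.9209 intr=27.1791 cont=26.9274 V=27.1791[EX]; j=3 S=123.2700 intr=0.0000 cont=7.3876 V=7.3876[hold]; j=4 S=160.0859 intr=0.0000 cont=0.0000 V=0.0000[hold]; j=5 S=207.8973 intr=0.0000 cont=0.0000 V=0.0000[hold]; j=6 S=269.9880 intr=0.0000 cont=0.0000 V=0.0000[hold]  S*(6)=94.9209
k=5: j=0 S=64.1384 intr=57.9616 cont=57.4724 V=57.9616[EX]; j=1 S=83.2940 intr=38.8060 cont=38.3938 V=38.8060[EX]; j=2 S=108.1707 intr=13.9293 cont=17.6608 V=17.6608[hold]; j=3 S=140.4770 intr=0.0000 cont=3.8516 V=3.8516[hold]; j=4 S=182.4320 intr=0.0000 cont=0.0000 V=0.0000[hold]; j=5 S=236.9172 intr=0.0000 cont=0.0000 V=0.0000[hold]  S*(5)=83.2940
k=4: j=0 S=73.0913 intr=49.0087 cont=48.5555 V=49.0087[EX]; j=1 S=94.9209 intr=27.1791 cont=28.5769 V=28.5769[hold]; j=2 S=123.2700 intr=0.0000 cont=11.0275 V=11.0275[hold]; j=3 S=160.0859 intr=0.0000 cont=2.0080 V=2.0080[hold]; j=4 S=207.8973 intr=0.0000 cont=0.0000 V=0.0000[hold]  S*(4)=73.0913
k=3: j=0 S=83.2940 intr=38.8060 cont=39.0543 V=39.0543[hold]; j=1 S=108.1707 intr=13.9293 cont=20.1095 V=20.1095[hold]; j=2 S=140.4770 intr=0.0000 cont=6.6981 V=6.6981[hold]; j=3 S=182.4320 intr=0.0000 cont=1.0469 V=1.0469[hold]  S*(3)=-
k=2: j=0 S=94.9209 intr=27.1791 cont=29.8634 V=29.8634[hold]; j=1 S=123.2700 intr=0.0000 cont=13.6492 V=13.6492[hold]; j=2 S=160.0859 intr=0.0000 cont=3.9868 V=3.9868[hold]  S*(2)=-
k=1: j=0 S=108.1707 intr=13.9293 cont=22.0191 V=22.0191[hold]; j=1 S=140.4770 intr=0.0000 cont=9.0000 V=9.0000[hold]  S*(1)=-
k=0: j=0 S=123.2700 intr=0.0000 cont=15.7325 V=15.7325[hold]  S*(0)=-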